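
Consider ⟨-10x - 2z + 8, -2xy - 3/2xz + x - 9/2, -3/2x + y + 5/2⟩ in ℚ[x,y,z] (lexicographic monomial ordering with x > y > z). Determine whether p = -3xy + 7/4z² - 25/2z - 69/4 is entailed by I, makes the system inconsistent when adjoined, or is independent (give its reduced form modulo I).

-3xy + 7/4z² - 25/2z - 69/4 lies in I (it reduces to 0).

First compute the reduced Gröbner basis of I by Buchberger's algorithm.
f_1 = -10x - 2z + 8, LT = x.
f_2 = -2xy - 3/2xz + x - 9/2, LT = xy.
f_3 = -3/2x + y + 5/2, LT = x.

S(f_1,f_2): lcm = xy. S = -¾xz + ½x + ⅕yz - ⅘y - 9/4.
  leading term xz: subtract (3/40z)·f_1 from -¾xz + ½x + ⅕yz - ⅘y - 9/4 → ½x + ⅕yz - ⅘y + 3/20z² - ⅗z - 9/4
  leading term x: subtract (-1/20)·f_1 from ½x + ⅕yz - ⅘y + 3/20z² - ⅗z - 9/4 → ⅕yz - ⅘y + 3/20z² - 7/10z - 37/20
  leading term yz: no divisor's leading term divides it; move ⅕yz to the remainder.
  leading term y: no divisor's leading term divides it; move -⅘y to the remainder.
  leading term z²: no divisor's leading term divides it; move 3/20z² to the remainder.
  leading term z: no divisor's leading term divides it; move -7/10z to the remainder.
  leading term 1: no divisor's leading term divides it; move -37/20 to the remainder.
  remainder ⅕yz - ⅘y + 3/20z² - 7/10z - 37/20 ≠ 0; add h_4 = ⅕yz - ⅘y + 3/20z² - 7/10z - 37/20 to the basis.

S(f_1,f_3): lcm = x. S = ⅔y + ⅕z + 13/15.
  leading term y: no divisor's leading term divides it; move ⅔y to the remainder.
  leading term z: no divisor's leading term divides it; move ⅕z to the remainder.
  leading term 1: no divisor's leading term divides it; move 13/15 to the remainder.
  remainder ⅔y + ⅕z + 13/15 ≠ 0; add h_5 = ⅔y + ⅕z + 13/15 to the basis.

S(f_2,h_5): lcm = xy. S = 9/20xz - 9/5x + 9/4.
  leading term xz: subtract (-9/200z)·f_1 from 9/20xz - 9/5x + 9/4 → -9/5x - 9/100z² + 9/25z + 9/4
  leading term x: subtract (9/50)·f_1 from -9/5x - 9/100z² + 9/25z + 9/4 → -9/100z² + 18/25z + 81/100
  leading term z²: no divisor's leading term divides it; move -9/100z² to the remainder.
  leading term z: no divisor's leading term divides it; move 18/25z to the remainder.
  leading term 1: no divisor's leading term divides it; move 81/100 to the remainder.
  remainder -9/100z² + 18/25z + 81/100 ≠ 0; add h_6 = -9/100z² + 18/25z + 81/100 to the basis.

The other S-polynomials (S(f_2,f_3), S(f_1,h_4), S(f_2,h_4), S(f_3,h_4), S(f_1,h_5), S(f_3,h_5), S(h_4,h_5), S(f_1,h_6), S(f_2,h_6), S(f_3,h_6), S(h_4,h_6), S(h_5,h_6)) all reduce to 0 modulo the current basis, so we have a Gröbner basis.
Inter-reduce: drop elements whose leading term is divisible by another's, tail-reduce, and make monic.
Reduced Gröbner basis: {x + ⅕z - ⅘, y + 3/10z + 13/10, z² - 8z - 9}.
Label its elements g_1 = x + ⅕z - ⅘, g_2 = y + 3/10z + 13/10, g_3 = z² - 8z - 9.

Reduce p = -3xy + 7/4z² - 25/2z - 69/4 modulo G:
  leading term xy: subtract (-3y)·g_1 from -3xy + 7/4z² - 25/2z - 69/4 → ⅗yz - 12/5y + 7/4z² - 25/2z - 69/4
  leading term yz: subtract (⅗z)·g_2 from ⅗yz - 12/5y + 7/4z² - 25/2z - 69/4 → -12/5y + 157/100z² - 332/25z - 69/4
  leading term y: subtract (-12/5)·g_2 from -12/5y + 157/100z² - 332/25z - 69/4 → 157/100z² - 314/25z - 1413/100
  leading term z²: subtract (157/100)·g_3 from 157/100z² - 314/25z - 1413/100 → 0
  normal form = 0.
Since the normal form is 0, p ∈ I.

Ideal membership is decidable via reduction modulo a Gröbner basis.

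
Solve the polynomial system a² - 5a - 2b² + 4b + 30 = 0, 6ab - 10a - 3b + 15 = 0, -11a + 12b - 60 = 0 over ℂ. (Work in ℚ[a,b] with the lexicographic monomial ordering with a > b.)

{(0, 5)}

Compute a lex Gröbner basis by Buchberger's algorithm.
f_1 = a² - 5a - 2b² + 4b + 30, LT = a².
f_2 = 6ab - 10a - 3b + 15, LT = ab.
f_3 = -11a + 12b - 60, LT = a.

S(f_1,f_2): lcm = a²b. S = 5/3a² - 9/2ab - 5/2a - 2b³ + 4b² + 30b.
  leading term a²: subtract (5/3)·f_1 from 5/3a² - 9/2ab - 5/2a - 2b³ + 4b² + 30b → -9/2ab + 35/6a - 2b³ + 22/3b² + 70/3b - 50
  leading term ab: subtract (-¾)·f_2 from -9/2ab + 35/6a - 2b³ + 22/3b² + 70/3b - 50 → -5/3a - 2b³ + 22/3b² + 253/12b - 155/4
  leading term a: subtract (5/33)·f_3 from -5/3a - 2b³ + 22/3b² + 253/12b - 155/4 → -2b³ + 22/3b² + 2543/132b - 1305/44
  leading term b³: no divisor's leading term divides it; move -2b³ to the remainder.
  leading term b²: no divisor's leading term divides it; move 22/3b² to the remainder.
  leading term b: no divisor's leading term divides it; move 2543/132b to the remainder.
  leading term 1: no divisor's leading term divides it; move -1305/44 to the remainder.
  remainder -2b³ + 22/3b² + 2543/132b - 1305/44 ≠ 0; add h_4 = -2b³ + 22/3b² + 2543/132b - 1305/44 to the basis.

S(f_1,f_3): lcm = a². S = 12/11ab - 115/11a - 2b² + 4b + 30.
  leading term ab: subtract (2/11)·f_2 from 12/11ab - 115/11a - 2b² + 4b + 30 → -95/11a - 2b² + 50/11b + 300/11
  leading term a: subtract (95/121)·f_3 from -95/11a - 2b² + 50/11b + 300/11 → -2b² - 590/121b + 9000/121
  leading term b²: no divisor's leading term divides it; move -2b² to the remainder.
  leading term b: no divisor's leading term divides it; move -590/121b to the remainder.
  leading term 1: no divisor's leading term divides it; move 9000/121 to the remainder.
  remainder -2b² - 590/121b + 9000/121 ≠ 0; add h_5 = -2b² - 590/121b + 9000/121 to the basis.

S(f_2,f_3): lcm = ab. S = -5/3a + 12/11b² - 131/22b + 5/2.
  leading term a: subtract (5/33)·f_3 from -5/3a + 12/11b² - 131/22b + 5/2 → 12/11b² - 171/22b + 255/22
  leading term b²: subtract (-6/11)·h_5 from 12/11b² - 171/22b + 255/22 → -27771/2662b + 138855/2662
  leading term b: no divisor's leading term divides it; move -27771/2662b to the remainder.
  leading term 1: no divisor's leading term divides it; move 138855/2662 to the remainder.
  remainder -27771/2662b + 138855/2662 ≠ 0; add h_6 = -27771/2662b + 138855/2662 to the basis.

The other S-polynomials (S(f_1,h_4), S(f_2,h_4), S(f_3,h_4), S(f_1,h_5), S(f_2,h_5), S(f_3,h_5), S(h_4,h_5), S(f_1,h_6), S(f_2,h_6), S(f_3,h_6), S(h_4,h_6), S(h_5,h_6)) all reduce to 0 modulo the current basis, so we have a Gröbner basis.
Inter-reduce: drop elements whose leading term is divisible by another's, tail-reduce, and make monic.
Reduced Gröbner basis: {a, b - 5}.

Since the basis is lex-ordered, b - 5 is univariate in b. Its roots are {5}. Back-substituting each root into the other basis elements fixes the other coordinates.
  b = 5: the earlier basis element becomes a = 0, giving a = 0 — point (0, 5).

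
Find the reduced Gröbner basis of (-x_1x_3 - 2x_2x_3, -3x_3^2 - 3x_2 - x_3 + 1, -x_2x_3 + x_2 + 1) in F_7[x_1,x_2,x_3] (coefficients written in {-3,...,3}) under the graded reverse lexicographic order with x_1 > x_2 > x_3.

f_1 = -x_1x_3 - 2x_2x_3, LT = x_1x_3.
f_2 = -3x_3^2 - 3x_2 - x_3 + 1, LT = x_3^2.
f_3 = -x_2x_3 + x_2 + 1, LT = x_2x_3.

S(f_1,f_2): lcm = x_1x_3^2. S = 2x_2x_3^2 - x_1x_2 + 2x_1x_3 - 2x_1.
  leading term x_2x_3^2: subtract (-3x_2)·f_2 from 2x_2x_3^2 - x_1x_2 + 2x_1x_3 - 2x_1 → -x_1x_2 - 2x_2^2 + 2x_1x_3 - 3x_2x_3 - 2x_1 + 3x_2
  leading term x_1x_2: no divisor's leading term divides it; move -x_1x_2 to the remainder.
  leading term x_2^2: no divisor's leading term divides it; move -2x_2^2 to the remainder.
  leading term x_1x_3: subtract (-2)·f_1 from 2x_1x_3 - 3x_2x_3 - 2x_1 + 3x_2 → -2x_1 + 3x_2
  leading term x_1: no divisor's leading term divides it; move -2x_1 to the remainder.
  leading term x_2: no divisor's leading term divides it; move 3x_2 to the remainder.
  remainder -x_1x_2 - 2x_2^2 - 2x_1 + 3x_2 ≠ 0; add g_4 = -x_1x_2 - 2x_2^2 - 2x_1 + 3x_2 to the basis.

S(f_1,f_3): lcm = x_1x_2x_3. S = 2x_2^2x_3 + x_1x_2 + x_1.
  leading term x_2^2x_3: subtract (-2x_2)·f_3 from 2x_2^2x_3 + x_1x_2 + x_1 → x_1x_2 + 2x_2^2 + x_1 + 2x_2
  leading term x_1x_2: subtract (-1)·g_4 from x_1x_2 + 2x_2^2 + x_1 + 2x_2 → -x_1 - 2x_2
  leading term x_1: no divisor's leading term divides it; move -x_1 to the remainder.
  leading term x_2: no divisor's leading term divides it; move -2x_2 to the remainder.
  remainder -x_1 - 2x_2 ≠ 0; add g_5 = -x_1 - 2x_2 to the basis.

S(f_2,f_3): lcm = x_2x_3^2. S = x_2^2 - x_2x_3 + 2x_2 + x_3.
  leading term x_2^2: no divisor's leading term divides it; move x_2^2 to the remainder.
  leading term x_2x_3: subtract (1)·f_3 from -x_2x_3 + 2x_2 + x_3 → x_2 + x_3 - 1
  leading term x_2: no divisor's leading term divides it; move x_2 to the remainder.
  leading term x_3: no divisor's leading term divides it; move x_3 to the remainder.
  leading term 1: no divisor's leading term divides it; move -1 to the remainder.
  remainder x_2^2 + x_2 + x_3 - 1 ≠ 0; add g_6 = x_2^2 + x_2 + x_3 - 1 to the basis.

The other S-polynomials (S(f_1,g_4), S(f_2,g_4), S(f_3,g_4), S(f_1,g_5), S(f_2,g_5), S(f_3,g_5), S(g_4,g_5), S(f_1,g_6), S(f_2,g_6), S(f_3,g_6), S(g_4,g_6), S(g_5,g_6)) all reduce to 0 modulo the current basis, so we have a Gröbner basis.
Inter-reduce: drop elements whose leading term is divisible by another's, tail-reduce, and make monic.

G = {x_2^2 + x_2 + x_3 - 1, x_2x_3 - x_2 - 1, x_3^2 + x_2 - 2x_3 + 2, x_1 + 2x_2}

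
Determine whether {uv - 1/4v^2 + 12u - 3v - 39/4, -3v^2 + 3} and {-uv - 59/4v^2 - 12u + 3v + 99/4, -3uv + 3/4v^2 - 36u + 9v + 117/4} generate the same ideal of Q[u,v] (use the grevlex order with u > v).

Yes, the ideals are equal.

Equality of ideals is decidable: compute both reduced Gröbner bases (unique for the ordering) and check whether they agree.
Buchberger on the first generating set:
f_1 = uv - 1/4v^2 + 12u - 3v - 39/4, LT = uv.
f_2 = -3v^2 + 3, LT = v^2.

S(f_1,f_2): lcm = uv^2. S = -1/4v^3 + 12uv - 3v^2 + u - 39/4v.
  reduce S modulo (f_1, f_2):
  remainder -143u + 26v + 117 ≠ 0; add g_3 = -143u + 26v + 117 to the basis.

The other S-polynomials (S(f_1,g_3), S(f_2,g_3)) all reduce to 0 modulo the current basis, so we have a Gröbner basis.
Inter-reduce: drop elements whose leading term is divisible by another's, tail-reduce, and make monic.
Reduced Gröbner basis: {v^2 - 1, u - 2/11v - 9/11}.

Buchberger on the second generating set:
h_1 = -uv - 59/4v^2 - 12u + 3v + 99/4, LT = uv.
h_2 = -3uv + 3/4v^2 - 36u + 9v + 117/4, LT = uv.

S(h_1,h_2): lcm = uv. S = 15v^2 - 15.
  reduce S modulo (h_1, h_2):
  remainder 15v^2 - 15 ≠ 0; add k_3 = 15v^2 - 15 to the basis.

S(h_1,k_3): lcm = uv^2. S = 59/4v^3 + 12uv - 3v^2 + u - 99/4v.
  reduce S modulo (h_1, h_2, k_3):
  remainder -143u + 26v + 117 ≠ 0; add k_4 = -143u + 26v + 117 to the basis.

The other S-polynomials (S(h_2,k_3), S(h_1,k_4), S(h_2,k_4), S(k_3,k_4)) all reduce to 0 modulo the current basis, so we have a Gröbner basis.
Inter-reduce: drop elements whose leading term is divisible by another's, tail-reduce, and make monic.
Reduced Gröbner basis: {v^2 - 1, u - 2/11v - 9/11}.

Same reduced basis, so the two generating sets span the same ideal.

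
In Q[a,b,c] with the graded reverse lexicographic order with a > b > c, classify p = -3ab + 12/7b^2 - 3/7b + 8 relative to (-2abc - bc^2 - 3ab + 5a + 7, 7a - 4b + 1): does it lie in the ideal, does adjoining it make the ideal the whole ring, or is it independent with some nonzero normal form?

Adjoining -3ab + 12/7b^2 - 3/7b + 8 makes the ideal the whole ring: the system is inconsistent.

First compute the reduced Gröbner basis of I by Buchberger's algorithm.
f_1 = -2abc - bc^2 - 3ab + 5a + 7, LT = abc.
f_2 = 7a - 4b + 1, LT = a.

S(f_1,f_2): lcm = abc. S = 4/7b^2c + 1/2bc^2 + 3/2ab - 1/7bc - 5/2a - 7/2.
  leading term b^2c: no divisor's leading term divides it; move 4/7b^2c to the remainder.
  leading term bc^2: no divisor's leading term divides it; move 1/2bc^2 to the remainder.
  leading term ab: subtract (3/14b)·f_2 from 3/2ab - 1/7bc - 5/2a - 7/2 → 6/7b^2 - 1/7bc - 5/2a - 3/14b - 7/2
  leading term b^2: no divisor's leading term divides it; move 6/7b^2 to the remainder.
  leading term bc: no divisor's leading term divides it; move -1/7bc to the remainder.
  leading term a: subtract (-5/14)·f_2 from -5/2a - 3/14b - 7/2 → -23/14b - 22/7
  leading term b: no divisor's leading term divides it; move -23/14b to the remainder.
  leading term 1: no divisor's leading term divides it; move -22/7 to the remainder.
  remainder 4/7b^2c + 1/2bc^2 + 6/7b^2 - 1/7bc - 23/14b - 22/7 ≠ 0; add h_3 = 4/7b^2c + 1/2bc^2 + 6/7b^2 - 1/7bc - 23/14b - 22/7 to the basis.

The other S-polynomials (S(f_1,h_3), S(f_2,h_3)) all reduce to 0 modulo the current basis, so we have a Gröbner basis.
Inter-reduce: drop elements whose leading term is divisible by another's, tail-reduce, and make monic.
Reduced Gröbner basis: {b^2c + 7/8bc^2 + 3/2b^2 - 1/4bc - 23/8b - 11/2, a - 4/7b + 1/7}.
Label its elements g_1 = b^2c + 7/8bc^2 + 3/2b^2 - 1/4bc - 23/8b - 11/2, g_2 = a - 4/7b + 1/7.

Reduce p = -3ab + 12/7b^2 - 3/7b + 8 modulo G:
  leading term ab: subtract (-3b)·g_2 from -3ab + 12/7b^2 - 3/7b + 8 → 8
  leading term 1: no divisor's leading term divides it; move 8 to the remainder.
  normal form = 8.
The normal form is nonzero, so p ∉ I. Since p minus its normal form lies in I, I + (p) = I + (r) where r = 8; decide whether this ideal is the whole ring.
Here r = 8 is a nonzero constant, hence a unit: 1 ∈ I + (p), the Gröbner basis of I + (p) is {1}, and the enlarged system has no common solution — adjoining p is inconsistent.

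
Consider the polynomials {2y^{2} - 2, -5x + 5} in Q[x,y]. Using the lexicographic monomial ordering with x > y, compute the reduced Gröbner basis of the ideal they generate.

G = {x - 1, y^{2} - 1}

f_1 = 2y^{2} - 2, LT = y^{2}.
f_2 = -5x + 5, LT = x.

The S-polynomials (S(f_1,f_2)) all reduce to 0 modulo the current basis, so we have a Gröbner basis.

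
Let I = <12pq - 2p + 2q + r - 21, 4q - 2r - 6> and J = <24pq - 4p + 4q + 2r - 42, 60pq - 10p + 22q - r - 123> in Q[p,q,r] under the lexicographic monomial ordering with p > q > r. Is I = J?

Two ideals are equal iff their reduced Gröbner bases coincide (the reduced basis is unique for a fixed ordering).
Buchberger on the first generating set:
f_1 = 12pq - 2p + 2q + r - 21, LT = pq.
f_2 = 4q - 2r - 6, LT = q.

S(f_1,f_2): lcm = pq. S = 1/2pr + 4/3p + 1/6q + 1/12r - 7/4.
  leading term pr: no divisor's leading term divides it; move 1/2pr to the remainder.
  leading term p: no divisor's leading term divides it; move 4/3p to the remainder.
  leading term q: subtract (1/24)·f_2 from 1/6q + 1/12r - 7/4 → 1/6r - 3/2
  leading term r: no divisor's leading term divides it; move 1/6r to the remainder.
  leading term 1: no divisor's leading term divides it; move -3/2 to the remainder.
  remainder 1/2pr + 4/3p + 1/6r - 3/2 ≠ 0; add g_3 = 1/2pr + 4/3p + 1/6r - 3/2 to the basis.

S(f_1,g_3): lcm = pqr. S = -8/3pq - 1/6pr - 1/6qr + 3q + 1/12r^2 - 7/4r.
  leading term pq: subtract (-2/9)·f_1 from -8/3pq - 1/6pr - 1/6qr + 3q + 1/12r^2 - 7/4r → -1/6pr - 4/9p - 1/6qr + 31/9q + 1/12r^2 - 55/36r - 14/3
  leading term pr: subtract (-1/3)·g_3 from -1/6pr - 4/9p - 1/6qr + 31/9q + 1/12r^2 - 55/36r - 14/3 → -1/6qr + 31/9q + 1/12r^2 - 53/36r - 31/6
  leading term qr: subtract (-1/24r)·f_2 from -1/6qr + 31/9q + 1/12r^2 - 53/36r - 31/6 → 31/9q - 31/18r - 31/6
  leading term q: subtract (31/36)·f_2 from 31/9q - 31/18r - 31/6 → 0
  remainder 0.

S(f_2,g_3): leading monomials are coprime, so the S-polynomial reduces to 0 (Buchberger's first criterion).
Every S-polynomial of the final basis reduces to 0, so we have a Gröbner basis.
Inter-reduce: drop elements whose leading term is divisible by another's, tail-reduce, and make monic.
Reduced Gröbner basis: {pr + 8/3p + 1/3r - 3, q - 1/2r - 3/2}.

Buchberger on the second generating set:
h_1 = 24pq - 4p + 4q + 2r - 42, LT = pq.
h_2 = 60pq - 10p + 22q - r - 123, LT = pq.

S(h_1,h_2): lcm = pq. S = -1/5q + 1/10r + 3/10.
  leading term q: no divisor's leading term divides it; move -1/5q to the remainder.
  leading term r: no divisor's leading term divides it; move 1/10r to the remainder.
  leading term 1: no divisor's leading term divides it; move 3/10 to the remainder.
  remainder -1/5q + 1/10r + 3/10 ≠ 0; add k_3 = -1/5q + 1/10r + 3/10 to the basis.

S(h_1,k_3): lcm = pq. S = 1/2pr + 4/3p + 1/6q + 1/12r - 7/4.
  leading term pr: no divisor's leading term divides it; move 1/2pr to the remainder.
  leading term p: no divisor's leading term divides it; move 4/3p to the remainder.
  leading term q: subtract (-5/6)·k_3 from 1/6q + 1/12r - 7/4 → 1/6r - 3/2
  leading term r: no divisor's leading term divides it; move 1/6r to the remainder.
  leading term 1: no divisor's leading term divides it; move -3/2 to the remainder.
  remainder 1/2pr + 4/3p + 1/6r - 3/2 ≠ 0; add k_4 = 1/2pr + 4/3p + 1/6r - 3/2 to the basis.

S(h_2,k_3): lcm = pq. S = 1/2pr + 4/3p + 11/30q - 1/60r - 41/20.
  leading term pr: subtract (1)·k_4 from 1/2pr + 4/3p + 11/30q - 1/60r - 41/20 → 11/30q - 11/60r - 11/20
  leading term q: subtract (-11/6)·k_3 from 11/30q - 11/60r - 11/20 → 0
  remainder 0.

S(h_1,k_4): lcm = pqr. S = -8/3pq - 1/6pr - 1/6qr + 3q + 1/12r^2 - 7/4r.
  leading term pq: subtract (-1/9)·h_1 from -8/3pq - 1/6pr - 1/6qr + 3q + 1/12r^2 - 7/4r → -1/6pr - 4/9p - 1/6qr + 31/9q + 1/12r^2 - 55/36r - 14/3
  leading term pr: subtract (-1/3)·k_4 from -1/6pr - 4/9p - 1/6qr + 31/9q + 1/12r^2 - 55/36r - 14/3 → -1/6qr + 31/9q + 1/12r^2 - 53/36r - 31/6
  leading term qr: subtract (5/6r)·k_3 from -1/6qr + 31/9q + 1/12r^2 - 53/36r - 31/6 → 31/9q - 31/18r - 31/6
  leading term q: subtract (-155/9)·k_3 from 31/9q - 31/18r - 31/6 → 0
  remainder 0.

S(h_2,k_4): lcm = pqr. S = -8/3pq - 1/6pr + 1/30qr + 3q - 1/60r^2 - 41/20r.
  leading term pq: subtract (-1/9)·h_1 from -8/3pq - 1/6pr + 1/30qr + 3q - 1/60r^2 - 41/20r → -1/6pr - 4/9p + 1/30qr + 31/9q - 1/60r^2 - 329/180r - 14/3
  leading term pr: subtract (-1/3)·k_4 from -1/6pr - 4/9p + 1/30qr + 31/9q - 1/60r^2 - 329/180r - 14/3 → 1/30qr + 31/9q - 1/60r^2 - 319/180r - 31/6
  leading term qr: subtract (-1/6r)·k_3 from 1/30qr + 31/9q - 1/60r^2 - 319/180r - 31/6 → 31/9q - 31/18r - 31/6
  leading term q: subtract (-155/9)·k_3 from 31/9q - 31/18r - 31/6 → 0
  remainder 0.

S(k_3,k_4): leading monomials are coprime, so the S-polynomial reduces to 0 (Buchberger's first criterion).
Every S-polynomial of the final basis reduces to 0, so we have a Gröbner basis.
Inter-reduce: drop elements whose leading term is divisible by another's, tail-reduce, and make monic.
Reduced Gröbner basis: {pr + 8/3p + 1/3r - 3, q - 1/2r - 3/2}.

The two bases agree; hence the ideals are identical.

Yes, the ideals are equal.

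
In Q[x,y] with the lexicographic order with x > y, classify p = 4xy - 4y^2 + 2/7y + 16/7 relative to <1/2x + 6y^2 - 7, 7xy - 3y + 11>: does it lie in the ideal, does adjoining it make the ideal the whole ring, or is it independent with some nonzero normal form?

Adjoining 4xy - 4y^2 + 2/7y + 16/7 makes the ideal the whole ring: the system is inconsistent.

First compute the reduced Gröbner basis of I by Buchberger's algorithm.
f_1 = 1/2x + 6y^2 - 7, LT = x.
f_2 = 7xy - 3y + 11, LT = xy.

S(f_1,f_2): lcm = xy. S = 12y^3 - 95/7y - 11/7.
  leading term y^3: no divisor's leading term divides it; move 12y^3 to the remainder.
  leading term y: no divisor's leading term divides it; move -95/7y to the remainder.
  leading term 1: no divisor's leading term divides it; move -11/7 to the remainder.
  remainder 12y^3 - 95/7y - 11/7 ≠ 0; add h_3 = 12y^3 - 95/7y - 11/7 to the basis.

The other S-polynomials (S(f_1,h_3), S(f_2,h_3)) all reduce to 0 modulo the current basis, so we have a Gröbner basis.
Inter-reduce: drop elements whose leading term is divisible by another's, tail-reduce, and make monic.
Reduced Gröbner basis: {x + 12y^2 - 14, y^3 - 95/84y - 11/84}.
Label its elements g_1 = x + 12y^2 - 14, g_2 = y^3 - 95/84y - 11/84.

Reduce p = 4xy - 4y^2 + 2/7y + 16/7 modulo G:
  leading term xy: subtract (4y)·g_1 from 4xy - 4y^2 + 2/7y + 16/7 → -48y^3 - 4y^2 + 394/7y + 16/7
  leading term y^3: subtract (-48)·g_2 from -48y^3 - 4y^2 + 394/7y + 16/7 → -4y^2 + 2y - 4
  leading term y^2: no divisor's leading term divides it; move -4y^2 to the remainder.
  leading term y: no divisor's leading term divides it; move 2y to the remainder.
  leading term 1: no divisor's leading term divides it; move -4 to the remainder.
  normal form = -4y^2 + 2y - 4.
The normal form is nonzero, so p ∉ I. Since p minus its normal form lies in I, I + (p) = I + (r) where r = -4y^2 + 2y - 4; decide whether this ideal is the whole ring.
Run Buchberger on G together with r (pairs among the g_i already reduce to 0 since G is a Gröbner basis):
g_1 = x + 12y^2 - 14, LT = x.
g_2 = y^3 - 95/84y - 11/84, LT = y^3.
r = -4y^2 + 2y - 4, LT = y^2.

S(g_2,r): lcm = y^3. S = 1/2y^2 - 179/84y - 11/84.
  leading term y^2: subtract (-1/8)·r from 1/2y^2 - 179/84y - 11/84 → -79/42y - 53/84
  leading term y: no divisor's leading term divides it; move -79/42y to the remainder.
  leading term 1: no divisor's leading term divides it; move -53/84 to the remainder.
  remainder -79/42y - 53/84 ≠ 0; add m_4 = -79/42y - 53/84 to the basis.

S(g_2,m_4): lcm = y^3. S = -53/158y^2 - 95/84y - 11/84.
  leading term y^2: subtract (53/632)·r from -53/158y^2 - 95/84y - 11/84 → -4309/3318y + 1357/6636
  leading term y: subtract (4309/6241)·m_4 from -4309/3318y + 1357/6636 → 3995/6241
  leading term 1: no divisor's leading term divides it; move 3995/6241 to the remainder.
  remainder 3995/6241 ≠ 0; add m_5 = 3995/6241 to the basis.

The other S-polynomials (S(g_1,g_2), S(g_1,r), S(g_1,m_4), S(r,m_4), S(g_1,m_5), S(g_2,m_5), S(r,m_5), S(m_4,m_5)) all reduce to 0 modulo the current basis, so we have a Gröbner basis.
Inter-reduce: drop elements whose leading term is divisible by another's, tail-reduce, and make monic.
Reduced Gröbner basis: {1}.
The reduced Gröbner basis of I + (p) is {1}: the ideal is the whole ring, so the enlarged system has no common solution — adjoining p is inconsistent.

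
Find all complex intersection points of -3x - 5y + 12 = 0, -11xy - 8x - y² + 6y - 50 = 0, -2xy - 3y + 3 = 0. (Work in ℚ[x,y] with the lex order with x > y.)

Compute a lex Gröbner basis by Buchberger's algorithm.
f_1 = -3x - 5y + 12, LT = x.
f_2 = -11xy - 8x - y² + 6y - 50, LT = xy.
f_3 = -2xy - 3y + 3, LT = xy.

S(f_1,f_2): lcm = xy. S = -8/11x + 52/33y² - 38/11y - 50/11.
  leading term x: subtract (8/33)·f_1 from -8/11x + 52/33y² - 38/11y - 50/11 → 52/33y² - 74/33y - 82/11
  leading term y²: no divisor's leading term divides it; move 52/33y² to the remainder.
  leading term y: no divisor's leading term divides it; move -74/33y to the remainder.
  leading term 1: no divisor's leading term divides it; move -82/11 to the remainder.
  remainder 52/33y² - 74/33y - 82/11 ≠ 0; add h_4 = 52/33y² - 74/33y - 82/11 to the basis.

S(f_1,f_3): lcm = xy. S = 5/3y² - 11/2y + 3/2.
  leading term y²: subtract (55/52)·h_4 from 5/3y² - 11/2y + 3/2 → -122/39y + 122/13
  leading term y: no divisor's leading term divides it; move -122/39y to the remainder.
  leading term 1: no divisor's leading term divides it; move 122/13 to the remainder.
  remainder -122/39y + 122/13 ≠ 0; add h_5 = -122/39y + 122/13 to the basis.

The other S-polynomials (S(f_2,f_3), S(f_1,h_4), S(f_2,h_4), S(f_3,h_4), S(f_1,h_5), S(f_2,h_5), S(f_3,h_5), S(h_4,h_5)) all reduce to 0 modulo the current basis, so we have a Gröbner basis.
Inter-reduce: drop elements whose leading term is divisible by another's, tail-reduce, and make monic.
Reduced Gröbner basis: {x + 1, y - 3}.

A lex Gröbner basis eliminates variables successively. Here y - 3 depends only on y, with roots {3}; lifting each root through the earlier basis elements recovers the full solutions.
  y = 3: the earlier basis element becomes x + 1 = 0, giving x = -1 — point (-1, 3).
Check: every point annihilates each of the original generators.

{(-1, 3)}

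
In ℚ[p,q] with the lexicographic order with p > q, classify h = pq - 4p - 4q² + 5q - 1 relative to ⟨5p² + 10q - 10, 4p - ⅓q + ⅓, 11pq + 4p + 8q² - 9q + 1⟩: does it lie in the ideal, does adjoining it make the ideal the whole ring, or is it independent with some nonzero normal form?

pq - 4p - 4q² + 5q - 1 lies in I (it reduces to 0).

First compute the reduced Gröbner basis of I by Buchberger's algorithm.
f_1 = 5p² + 10q - 10, LT = p².
f_2 = 4p - ⅓q + ⅓, LT = p.
f_3 = 11pq + 4p + 8q² - 9q + 1, LT = pq.

S(f_1,f_2): lcm = p². S = 1/12pq - 1/12p + 2q - 2.
  leading term pq: subtract (1/48q)·f_2 from 1/12pq - 1/12p + 2q - 2 → -1/12p + 1/144q² + 287/144q - 2
  leading term p: subtract (-1/48)·f_2 from -1/12p + 1/144q² + 287/144q - 2 → 1/144q² + 143/72q - 287/144
  leading term q²: no divisor's leading term divides it; move 1/144q² to the remainder.
  leading term q: no divisor's leading term divides it; move 143/72q to the remainder.
  leading term 1: no divisor's leading term divides it; move -287/144 to the remainder.
  remainder 1/144q² + 143/72q - 287/144 ≠ 0; add k_4 = 1/144q² + 143/72q - 287/144 to the basis.

S(f_1,f_3): lcm = p²q. S = -4/11p² - 8/11pq² + 9/11pq - 1/11p + 2q² - 2q.
  leading term p²: subtract (-4/55)·f_1 from -4/11p² - 8/11pq² + 9/11pq - 1/11p + 2q² - 2q → -8/11pq² + 9/11pq - 1/11p + 2q² - 14/11q - 8/11
  leading term pq²: subtract (-2/11q²)·f_2 from -8/11pq² + 9/11pq - 1/11p + 2q² - 14/11q - 8/11 → 9/11pq - 1/11p - 2/33q³ + 68/33q² - 14/11q - 8/11
  leading term pq: subtract (9/44q)·f_2 from 9/11pq - 1/11p - 2/33q³ + 68/33q² - 14/11q - 8/11 → -1/11p - 2/33q³ + 281/132q² - 59/44q - 8/11
  leading term p: subtract (-1/44)·f_2 from -1/11p - 2/33q³ + 281/132q² - 59/44q - 8/11 → -2/33q³ + 281/132q² - 89/66q - 95/132
  leading term q³: subtract (-96/11q)·k_4 from -2/33q³ + 281/132q² - 89/66q - 95/132 → 2569/132q² - 1237/66q - 95/132
  leading term q²: subtract (30828/11)·k_4 from 2569/132q² - 1237/66q - 95/132 → -61434/11q + 61434/11
  leading term q: no divisor's leading term divides it; move -61434/11q to the remainder.
  leading term 1: no divisor's leading term divides it; move 61434/11 to the remainder.
  remainder -61434/11q + 61434/11 ≠ 0; add k_5 = -61434/11q + 61434/11 to the basis.

The other S-polynomials (S(f_2,f_3), S(f_1,k_4), S(f_2,k_4), S(f_3,k_4), S(f_1,k_5), S(f_2,k_5), S(f_3,k_5), S(k_4,k_5)) all reduce to 0 modulo the current basis, so we have a Gröbner basis.
Inter-reduce: drop elements whose leading term is divisible by another's, tail-reduce, and make monic.
Reduced Gröbner basis: {p, q - 1}.
Label its elements g_1 = p, g_2 = q - 1.

Reduce h = pq - 4p - 4q² + 5q - 1 modulo G:
  leading term pq: subtract (q)·g_1 from pq - 4p - 4q² + 5q - 1 → -4p - 4q² + 5q - 1
  leading term p: subtract (-4)·g_1 from -4p - 4q² + 5q - 1 → -4q² + 5q - 1
  leading term q²: subtract (-4q)·g_2 from -4q² + 5q - 1 → q - 1
  leading term q: subtract (1)·g_2 from q - 1 → 0
  normal form = 0.
Since the normal form is 0, h ∈ I.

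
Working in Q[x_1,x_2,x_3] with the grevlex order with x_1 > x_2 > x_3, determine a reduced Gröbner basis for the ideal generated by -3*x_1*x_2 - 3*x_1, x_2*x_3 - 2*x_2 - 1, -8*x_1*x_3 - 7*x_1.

G = {x_2*x_3 - 2*x_2 - 1, x_1}

The reduced Gröbner basis is the canonical form of the ideal for this ordering.

f_1 = -3*x_1*x_2 - 3*x_1, LT = x_1*x_2.
f_2 = x_2*x_3 - 2*x_2 - 1, LT = x_2*x_3.
f_3 = -8*x_1*x_3 - 7*x_1, LT = x_1*x_3.

S(f_1,f_2): lcm = x_1*x_2*x_3. S = 2*x_1*x_2 + x_1*x_3 + x_1.
  reduce S modulo (f_1, f_2, f_3):
  remainder -15/8*x_1 ≠ 0; add g_4 = -15/8*x_1 to the basis.

The other S-polynomials (S(f_1,f_3), S(f_2,f_3), S(f_1,g_4), S(f_2,g_4), S(f_3,g_4)) all reduce to 0 modulo the current basis, so we have a Gröbner basis.
Inter-reduce: drop elements whose leading term is divisible by another's, tail-reduce, and make monic.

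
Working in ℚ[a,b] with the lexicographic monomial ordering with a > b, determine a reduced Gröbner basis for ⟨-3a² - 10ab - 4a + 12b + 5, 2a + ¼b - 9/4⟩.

f_1 = -3a² - 10ab - 4a + 12b + 5, LT = a².
f_2 = 2a + ¼b - 9/4, LT = a.

S(f_1,f_2): lcm = a². S = 77/24ab + 59/24a - 4b - 5/3.
  leading term ab: subtract (77/48b)·f_2 from 77/24ab + 59/24a - 4b - 5/3 → 59/24a - 77/192b² - 25/64b - 5/3
  leading term a: subtract (59/48)·f_2 from 59/24a - 77/192b² - 25/64b - 5/3 → -77/192b² - 67/96b + 211/192
  leading term b²: no divisor's leading term divides it; move -77/192b² to the remainder.
  leading term b: no divisor's leading term divides it; move -67/96b to the remainder.
  leading term 1: no divisor's leading term divides it; move 211/192 to the remainder.
  remainder -77/192b² - 67/96b + 211/192 ≠ 0; add g_3 = -77/192b² - 67/96b + 211/192 to the basis.

The other S-polynomials (S(f_1,g_3), S(f_2,g_3)) all reduce to 0 modulo the current basis, so we have a Gröbner basis.
Inter-reduce: drop elements whose leading term is divisible by another's, tail-reduce, and make monic.

G = {a + ⅛b - 9/8, b² + 134/77b - 211/77}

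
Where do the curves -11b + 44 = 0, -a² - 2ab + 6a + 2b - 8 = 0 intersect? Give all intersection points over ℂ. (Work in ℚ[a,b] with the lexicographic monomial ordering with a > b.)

Compute a lex Gröbner basis by Buchberger's algorithm.
f_1 = -11b + 44, LT = b.
f_2 = -a² - 2ab + 6a + 2b - 8, LT = a².

S(f_1,f_2): leading monomials are coprime, so the S-polynomial reduces to 0 (Buchberger's first criterion).
Every S-polynomial of the final basis reduces to 0, so we have a Gröbner basis.
Inter-reduce: drop elements whose leading term is divisible by another's, tail-reduce, and make monic.
Reduced Gröbner basis: {a² + 2a, b - 4}.

From the last basis element, b - 4 = 0, so b takes values in {4}. Each choice, substituted upward through the basis, yields the corresponding point(s) of the solution set.
  b = 4: the earlier basis element becomes a² + 2a = 0, giving a = -2, 0 — points (-2, 4), (0, 4).

{(-2, 4), (0, 4)}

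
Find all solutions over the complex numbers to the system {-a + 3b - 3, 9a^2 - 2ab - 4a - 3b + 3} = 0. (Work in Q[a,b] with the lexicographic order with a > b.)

{(0, 1), (21/25, 32/25)}

Compute a lex Gröbner basis by Buchberger's algorithm.
f_1 = -a + 3b - 3, LT = a.
f_2 = 9a^2 - 2ab - 4a - 3b + 3, LT = a^2.

S(f_1,f_2): lcm = a^2. S = -25/9ab + 31/9a + 1/3b - 1/3.
  leading term ab: subtract (25/9b)·f_1 from -25/9ab + 31/9a + 1/3b - 1/3 → 31/9a - 25/3b^2 + 26/3b - 1/3
  leading term a: subtract (-31/9)·f_1 from 31/9a - 25/3b^2 + 26/3b - 1/3 → -25/3b^2 + 19b - 32/3
  leading term b^2: no divisor's leading term divides it; move -25/3b^2 to the remainder.
  leading term b: no divisor's leading term divides it; move 19b to the remainder.
  leading term 1: no divisor's leading term divides it; move -32/3 to the remainder.
  remainder -25/3b^2 + 19b - 32/3 ≠ 0; add h_3 = -25/3b^2 + 19b - 32/3 to the basis.

The other S-polynomials (S(f_1,h_3), S(f_2,h_3)) all reduce to 0 modulo the current basis, so we have a Gröbner basis.
Inter-reduce: drop elements whose leading term is divisible by another's, tail-reduce, and make monic.
Reduced Gröbner basis: {a - 3b + 3, b^2 - 57/25b + 32/25}.

A lex Gröbner basis eliminates variables successively. Here b^2 - 57/25b + 32/25 depends only on b, with roots {1, 32/25}; lifting each root through the earlier basis elements recovers the full solutions.
  b = 1: the earlier basis element becomes a = 0, giving a = 0 — point (0, 1).
  b = 32/25: the earlier basis element becomes a - 21/25 = 0, giving a = 21/25 — point (21/25, 32/25).
Substituting each solution back into the original system confirms all equations vanish.
Zero-dimensionality of the ideal guarantees finitely many solutions over ℂ.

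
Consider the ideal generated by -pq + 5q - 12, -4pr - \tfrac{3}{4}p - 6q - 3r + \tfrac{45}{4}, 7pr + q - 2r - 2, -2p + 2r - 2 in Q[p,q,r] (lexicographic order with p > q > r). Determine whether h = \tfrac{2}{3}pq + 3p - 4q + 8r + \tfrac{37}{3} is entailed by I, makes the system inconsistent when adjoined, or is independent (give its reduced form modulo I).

\tfrac{2}{3}pq + 3p - 4q + 8r + \tfrac{37}{3} lies in I (it reduces to 0).

First compute the reduced Gröbner basis of I by Buchberger's algorithm.
f_1 = -pq + 5q - 12, LT = pq.
f_2 = -4pr - \tfrac{3}{4}p - 6q - 3r + \tfrac{45}{4}, LT = pr.
f_3 = 7pr + q - 2r - 2, LT = pr.
f_4 = -2p + 2r - 2, LT = p.

S(f_1,f_2): lcm = pqr. S = -\tfrac{3}{16}pq - \tfrac{3}{2}q^{2} - \tfrac{23}{4}qr + \tfrac{45}{16}q + 12r.
  leading term pq: subtract (\tfrac{3}{16})·f_1 from -\tfrac{3}{16}pq - \tfrac{3}{2}q^{2} - \tfrac{23}{4}qr + \tfrac{45}{16}q + 12r → -\tfrac{3}{2}q^{2} - \tfrac{23}{4}qr + \tfrac{15}{8}q + 12r + \tfrac{9}{4}
  leading term q^{2}: no divisor's leading term divides it; move -\tfrac{3}{2}q^{2} to the remainder.
  leading term qr: no divisor's leading term divides it; move -\tfrac{23}{4}qr to the remainder.
  leading term q: no divisor's leading term divides it; move \tfrac{15}{8}q to the remainder.
  leading term r: no divisor's leading term divides it; move 12r to the remainder.
  leading term 1: no divisor's leading term divides it; move \tfrac{9}{4} to the remainder.
  remainder -\tfrac{3}{2}q^{2} - \tfrac{23}{4}qr + \tfrac{15}{8}q + 12r + \tfrac{9}{4} ≠ 0; add k_5 = -\tfrac{3}{2}q^{2} - \tfrac{23}{4}qr + \tfrac{15}{8}q + 12r + \tfrac{9}{4} to the basis.

S(f_1,f_3): lcm = pqr. S = -\tfrac{1}{7}q^{2} - \tfrac{33}{7}qr + \tfrac{2}{7}q + 12r.
  leading term q^{2}: subtract (\tfrac{2}{21})·k_5 from -\tfrac{1}{7}q^{2} - \tfrac{33}{7}qr + \tfrac{2}{7}q + 12r → -\tfrac{25}{6}qr + \tfrac{3}{28}q + \tfrac{76}{7}r - \tfrac{3}{14}
  leading term qr: no divisor's leading term divides it; move -\tfrac{25}{6}qr to the remainder.
  leading term q: no divisor's leading term divides it; move \tfrac{3}{28}q to the remainder.
  leading term r: no divisor's leading term divides it; move \tfrac{76}{7}r to the remainder.
  leading term 1: no divisor's leading term divides it; move -\tfrac{3}{14} to the remainder.
  remainder -\tfrac{25}{6}qr + \tfrac{3}{28}q + \tfrac{76}{7}r - \tfrac{3}{14} ≠ 0; add k_6 = -\tfrac{25}{6}qr + \tfrac{3}{28}q + \tfrac{76}{7}r - \tfrac{3}{14} to the basis.

S(f_1,f_4): lcm = pq. S = qr - 6q + 12.
  leading term qr: subtract (-\tfrac{6}{25})·k_6 from qr - 6q + 12 → -\tfrac{2091}{350}q + \tfrac{456}{175}r + \tfrac{2091}{175}
  leading term q: no divisor's leading term divides it; move -\tfrac{2091}{350}q to the remainder.
  leading term r: no divisor's leading term divides it; move \tfrac{456}{175}r to the remainder.
  leading term 1: no divisor's leading term divides it; move \tfrac{2091}{175} to the remainder.
  remainder -\tfrac{2091}{350}q + \tfrac{456}{175}r + \tfrac{2091}{175} ≠ 0; add k_7 = -\tfrac{2091}{350}q + \tfrac{456}{175}r + \tfrac{2091}{175} to the basis.

S(f_2,f_3): lcm = pr. S = \tfrac{3}{16}p + \tfrac{19}{14}q + \tfrac{29}{28}r - \tfrac{283}{112}.
  leading term p: subtract (-\tfrac{3}{32})·f_4 from \tfrac{3}{16}p + \tfrac{19}{14}q + \tfrac{29}{28}r - \tfrac{283}{112} → \tfrac{19}{14}q + \tfrac{137}{112}r - \tfrac{19}{7}
  leading term q: subtract (-\tfrac{475}{2091})·k_7 from \tfrac{19}{14}q + \tfrac{137}{112}r - \tfrac{19}{7} → \tfrac{141697}{78064}r
  leading term r: no divisor's leading term divides it; move \tfrac{141697}{78064}r to the remainder.
  remainder \tfrac{141697}{78064}r ≠ 0; add k_8 = \tfrac{141697}{78064}r to the basis.

The other S-polynomials (S(f_2,f_4), S(f_3,f_4), S(f_1,k_5), S(f_2,k_5), S(f_3,k_5), S(f_4,k_5), S(f_1,k_6), S(f_2,k_6), S(f_3,k_6), S(f_4,k_6), S(k_5,k_6), S(f_1,k_7), S(f_2,k_7), S(f_3,k_7), S(f_4,k_7), S(k_5,k_7), S(k_6,k_7), S(f_1,k_8), S(f_2,k_8), S(f_3,k_8), S(f_4,k_8), S(k_5,k_8), S(k_6,k_8), S(k_7,k_8)) all reduce to 0 modulo the current basis, so we have a Gröbner basis.
Inter-reduce: drop elements whose leading term is divisible by another's, tail-reduce, and make monic.
Reduced Gröbner basis: {p + 1, q - 2, r}.
Label its elements g_1 = p + 1, g_2 = q - 2, g_3 = r.

Reduce h = \tfrac{2}{3}pq + 3p - 4q + 8r + \tfrac{37}{3} modulo G:
  leading term pq: subtract (\tfrac{2}{3}q)·g_1 from \tfrac{2}{3}pq + 3p - 4q + 8r + \tfrac{37}{3} → 3p - \tfrac{14}{3}q + 8r + \tfrac{37}{3}
  leading term p: subtract (3)·g_1 from 3p - \tfrac{14}{3}q + 8r + \tfrac{37}{3} → -\tfrac{14}{3}q + 8r + \tfrac{28}{3}
  leading term q: subtract (-\tfrac{14}{3})·g_2 from -\tfrac{14}{3}q + 8r + \tfrac{28}{3} → 8r
  leading term r: subtract (8)·g_3 from 8r → 0
  normal form = 0.
Since the normal form is 0, h ∈ I.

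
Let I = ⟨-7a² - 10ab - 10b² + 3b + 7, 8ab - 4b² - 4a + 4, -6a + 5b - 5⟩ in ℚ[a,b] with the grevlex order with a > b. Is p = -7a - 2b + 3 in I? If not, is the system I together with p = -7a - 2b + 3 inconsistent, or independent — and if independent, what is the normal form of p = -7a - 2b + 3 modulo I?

Adjoining -7a - 2b + 3 makes the ideal the whole ring: the system is inconsistent.

First compute the reduced Gröbner basis of I by Buchberger's algorithm.
f_1 = -7a² - 10ab - 10b² + 3b + 7, LT = a².
f_2 = 8ab - 4b² - 4a + 4, LT = ab.
f_3 = -6a + 5b - 5, LT = a.

S(f_1,f_2): lcm = a²b. S = 27/14ab² + 10/7b³ + ½a² - 3/7b² - ½a - b.
  leading term ab²: subtract (27/112b)·f_2 from 27/14ab² + 10/7b³ + ½a² - 3/7b² - ½a - b → 67/28b³ + ½a² + 27/28ab - 3/7b² - ½a - 55/28b
  leading term b³: no divisor's leading term divides it; move 67/28b³ to the remainder.
  leading term a²: subtract (-1/14)·f_1 from ½a² + 27/28ab - 3/7b² - ½a - 55/28b → ¼ab - 8/7b² - ½a - 7/4b + ½
  leading term ab: subtract (1/32)·f_2 from ¼ab - 8/7b² - ½a - 7/4b + ½ → -57/56b² - ⅜a - 7/4b + ⅜
  leading term b²: no divisor's leading term divides it; move -57/56b² to the remainder.
  leading term a: subtract (1/16)·f_3 from -⅜a - 7/4b + ⅜ → -33/16b + 11/16
  leading term b: no divisor's leading term divides it; move -33/16b to the remainder.
  leading term 1: no divisor's leading term divides it; move 11/16 to the remainder.
  remainder 67/28b³ - 57/56b² - 33/16b + 11/16 ≠ 0; add h_4 = 67/28b³ - 57/56b² - 33/16b + 11/16 to the basis.

S(f_1,f_3): lcm = a². S = 95/42ab + 10/7b² - ⅚a - 3/7b - 1.
  leading term ab: subtract (95/336)·f_2 from 95/42ab + 10/7b² - ⅚a - 3/7b - 1 → 215/84b² + 25/84a - 3/7b - 179/84
  leading term b²: no divisor's leading term divides it; move 215/84b² to the remainder.
  leading term a: subtract (-25/504)·f_3 from 25/84a - 3/7b - 179/84 → -13/72b - 1199/504
  leading term b: no divisor's leading term divides it; move -13/72b to the remainder.
  leading term 1: no divisor's leading term divides it; move -1199/504 to the remainder.
  remainder 215/84b² - 13/72b - 1199/504 ≠ 0; add h_5 = 215/84b² - 13/72b - 1199/504 to the basis.

S(f_2,f_3): lcm = ab. S = ⅓b² - ½a - ⅚b + ½.
  leading term b²: subtract (28/215)·h_5 from ⅓b² - ½a - ⅚b + ½ → -½a - 1567/1935b + 1567/1935
  leading term a: subtract (1/12)·f_3 from -½a - 1567/1935b + 1567/1935 → -9493/7740b + 9493/7740
  leading term b: no divisor's leading term divides it; move -9493/7740b to the remainder.
  leading term 1: no divisor's leading term divides it; move 9493/7740 to the remainder.
  remainder -9493/7740b + 9493/7740 ≠ 0; add h_6 = -9493/7740b + 9493/7740 to the basis.

The other S-polynomials (S(f_1,h_4), S(f_2,h_4), S(f_3,h_4), S(f_1,h_5), S(f_2,h_5), S(f_3,h_5), S(h_4,h_5), S(f_1,h_6), S(f_2,h_6), S(f_3,h_6), S(h_4,h_6), S(h_5,h_6)) all reduce to 0 modulo the current basis, so we have a Gröbner basis.
Inter-reduce: drop elements whose leading term is divisible by another's, tail-reduce, and make monic.
Reduced Gröbner basis: {a, b - 1}.
Label its elements g_1 = a, g_2 = b - 1.

Reduce p = -7a - 2b + 3 modulo G:
  leading term a: subtract (-7)·g_1 from -7a - 2b + 3 → -2b + 3
  leading term b: subtract (-2)·g_2 from -2b + 3 → 1
  leading term 1: no divisor's leading term divides it; move 1 to the remainder.
  normal form = 1.
The normal form is nonzero, so p ∉ I. Since p minus its normal form lies in I, I + (p) = I + (r) where r = 1; decide whether this ideal is the whole ring.
Here r = 1 is a nonzero constant, hence a unit: 1 ∈ I + (p), the Gröbner basis of I + (p) is {1}, and the enlarged system has no common solution — adjoining p is inconsistent.

Ideal membership is decidable via reduction modulo a Gröbner basis.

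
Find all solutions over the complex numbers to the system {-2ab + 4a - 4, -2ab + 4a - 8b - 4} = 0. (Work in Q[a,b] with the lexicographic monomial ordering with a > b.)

Compute a lex Gröbner basis by Buchberger's algorithm.
f_1 = -2ab + 4a - 4, LT = ab.
f_2 = -2ab + 4a - 8b - 4, LT = ab.

S(f_1,f_2): lcm = ab. S = -4b.
  leading term b: no divisor's leading term divides it; move -4b to the remainder.
  remainder -4b ≠ 0; add h_3 = -4b to the basis.

S(f_1,h_3): lcm = ab. S = -2a + 2.
  leading term a: no divisor's leading term divides it; move -2a to the remainder.
  leading term 1: no divisor's leading term divides it; move 2 to the remainder.
  remainder -2a + 2 ≠ 0; add h_4 = -2a + 2 to the basis.

The other S-polynomials (S(f_2,h_3), S(f_1,h_4), S(f_2,h_4), S(h_3,h_4)) all reduce to 0 modulo the current basis, so we have a Gröbner basis.
Inter-reduce: drop elements whose leading term is divisible by another's, tail-reduce, and make monic.
Reduced Gröbner basis: {a - 1, b}.

Since the basis is lex-ordered, b is univariate in b. Its roots are {0}. Back-substituting each root into the other basis elements fixes the other coordinates.
  b = 0: the earlier basis element becomes a - 1 = 0, giving a = 1 — point (1, 0).

{(1, 0)}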